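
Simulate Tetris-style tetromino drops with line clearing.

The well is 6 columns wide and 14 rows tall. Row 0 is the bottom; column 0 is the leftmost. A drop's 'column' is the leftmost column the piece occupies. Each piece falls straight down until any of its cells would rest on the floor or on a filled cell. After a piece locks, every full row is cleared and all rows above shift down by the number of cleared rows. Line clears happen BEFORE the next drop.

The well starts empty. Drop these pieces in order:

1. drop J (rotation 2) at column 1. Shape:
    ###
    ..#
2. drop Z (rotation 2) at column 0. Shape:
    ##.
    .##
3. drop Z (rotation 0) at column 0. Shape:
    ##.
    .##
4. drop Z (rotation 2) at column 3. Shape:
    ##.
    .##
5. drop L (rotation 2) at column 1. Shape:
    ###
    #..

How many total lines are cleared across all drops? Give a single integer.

Drop 1: J rot2 at col 1 lands with bottom-row=0; cleared 0 line(s) (total 0); column heights now [0 2 2 2 0 0], max=2
Drop 2: Z rot2 at col 0 lands with bottom-row=2; cleared 0 line(s) (total 0); column heights now [4 4 3 2 0 0], max=4
Drop 3: Z rot0 at col 0 lands with bottom-row=4; cleared 0 line(s) (total 0); column heights now [6 6 5 2 0 0], max=6
Drop 4: Z rot2 at col 3 lands with bottom-row=1; cleared 0 line(s) (total 0); column heights now [6 6 5 3 3 2], max=6
Drop 5: L rot2 at col 1 lands with bottom-row=6; cleared 0 line(s) (total 0); column heights now [6 8 8 8 3 2], max=8

Answer: 0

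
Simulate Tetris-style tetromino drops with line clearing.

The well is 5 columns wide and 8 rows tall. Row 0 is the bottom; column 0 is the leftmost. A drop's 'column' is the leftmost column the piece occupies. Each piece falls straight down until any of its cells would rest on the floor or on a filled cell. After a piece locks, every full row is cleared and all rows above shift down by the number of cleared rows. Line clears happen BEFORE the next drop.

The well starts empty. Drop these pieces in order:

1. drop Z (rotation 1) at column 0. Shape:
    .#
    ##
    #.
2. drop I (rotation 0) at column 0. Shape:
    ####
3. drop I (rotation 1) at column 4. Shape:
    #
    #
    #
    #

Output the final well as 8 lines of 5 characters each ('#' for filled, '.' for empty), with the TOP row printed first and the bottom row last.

Answer: .....
.....
.....
.....
.....
.#..#
##..#
#...#

Derivation:
Drop 1: Z rot1 at col 0 lands with bottom-row=0; cleared 0 line(s) (total 0); column heights now [2 3 0 0 0], max=3
Drop 2: I rot0 at col 0 lands with bottom-row=3; cleared 0 line(s) (total 0); column heights now [4 4 4 4 0], max=4
Drop 3: I rot1 at col 4 lands with bottom-row=0; cleared 1 line(s) (total 1); column heights now [2 3 0 0 3], max=3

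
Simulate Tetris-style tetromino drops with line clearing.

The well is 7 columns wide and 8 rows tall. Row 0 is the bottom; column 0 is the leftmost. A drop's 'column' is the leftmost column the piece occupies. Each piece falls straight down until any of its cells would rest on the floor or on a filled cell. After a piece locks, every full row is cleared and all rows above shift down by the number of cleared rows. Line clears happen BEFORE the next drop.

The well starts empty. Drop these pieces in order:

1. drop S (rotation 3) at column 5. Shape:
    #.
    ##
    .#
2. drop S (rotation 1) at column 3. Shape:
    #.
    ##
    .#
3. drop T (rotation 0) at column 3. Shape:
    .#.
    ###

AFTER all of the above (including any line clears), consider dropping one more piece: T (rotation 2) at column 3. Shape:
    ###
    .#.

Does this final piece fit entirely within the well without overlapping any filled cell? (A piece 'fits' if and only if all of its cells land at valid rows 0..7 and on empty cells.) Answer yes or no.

Drop 1: S rot3 at col 5 lands with bottom-row=0; cleared 0 line(s) (total 0); column heights now [0 0 0 0 0 3 2], max=3
Drop 2: S rot1 at col 3 lands with bottom-row=0; cleared 0 line(s) (total 0); column heights now [0 0 0 3 2 3 2], max=3
Drop 3: T rot0 at col 3 lands with bottom-row=3; cleared 0 line(s) (total 0); column heights now [0 0 0 4 5 4 2], max=5
Test piece T rot2 at col 3 (width 3): heights before test = [0 0 0 4 5 4 2]; fits = True

Answer: yes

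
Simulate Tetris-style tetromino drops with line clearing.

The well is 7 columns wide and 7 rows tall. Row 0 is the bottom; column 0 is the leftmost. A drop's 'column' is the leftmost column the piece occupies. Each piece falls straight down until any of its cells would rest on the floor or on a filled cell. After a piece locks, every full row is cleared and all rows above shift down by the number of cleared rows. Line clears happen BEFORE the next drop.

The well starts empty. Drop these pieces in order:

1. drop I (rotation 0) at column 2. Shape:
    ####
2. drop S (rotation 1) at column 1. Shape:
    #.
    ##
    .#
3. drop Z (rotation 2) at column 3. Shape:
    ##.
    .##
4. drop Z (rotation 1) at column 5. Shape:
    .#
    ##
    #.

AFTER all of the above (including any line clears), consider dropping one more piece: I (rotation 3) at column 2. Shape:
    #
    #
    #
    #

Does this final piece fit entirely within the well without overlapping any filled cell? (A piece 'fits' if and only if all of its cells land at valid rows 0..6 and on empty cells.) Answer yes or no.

Drop 1: I rot0 at col 2 lands with bottom-row=0; cleared 0 line(s) (total 0); column heights now [0 0 1 1 1 1 0], max=1
Drop 2: S rot1 at col 1 lands with bottom-row=1; cleared 0 line(s) (total 0); column heights now [0 4 3 1 1 1 0], max=4
Drop 3: Z rot2 at col 3 lands with bottom-row=1; cleared 0 line(s) (total 0); column heights now [0 4 3 3 3 2 0], max=4
Drop 4: Z rot1 at col 5 lands with bottom-row=2; cleared 0 line(s) (total 0); column heights now [0 4 3 3 3 4 5], max=5
Test piece I rot3 at col 2 (width 1): heights before test = [0 4 3 3 3 4 5]; fits = True

Answer: yes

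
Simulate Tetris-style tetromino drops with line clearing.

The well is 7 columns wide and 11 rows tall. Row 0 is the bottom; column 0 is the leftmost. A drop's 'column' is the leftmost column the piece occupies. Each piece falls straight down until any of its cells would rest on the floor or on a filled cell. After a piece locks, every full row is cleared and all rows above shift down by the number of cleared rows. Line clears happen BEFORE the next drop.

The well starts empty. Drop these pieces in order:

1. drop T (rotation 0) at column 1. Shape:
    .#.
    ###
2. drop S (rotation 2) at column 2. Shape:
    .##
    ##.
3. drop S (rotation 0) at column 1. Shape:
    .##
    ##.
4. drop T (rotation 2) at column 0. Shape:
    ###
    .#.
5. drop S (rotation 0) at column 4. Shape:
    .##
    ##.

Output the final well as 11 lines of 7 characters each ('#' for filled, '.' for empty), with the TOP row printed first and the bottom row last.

Drop 1: T rot0 at col 1 lands with bottom-row=0; cleared 0 line(s) (total 0); column heights now [0 1 2 1 0 0 0], max=2
Drop 2: S rot2 at col 2 lands with bottom-row=2; cleared 0 line(s) (total 0); column heights now [0 1 3 4 4 0 0], max=4
Drop 3: S rot0 at col 1 lands with bottom-row=3; cleared 0 line(s) (total 0); column heights now [0 4 5 5 4 0 0], max=5
Drop 4: T rot2 at col 0 lands with bottom-row=4; cleared 0 line(s) (total 0); column heights now [6 6 6 5 4 0 0], max=6
Drop 5: S rot0 at col 4 lands with bottom-row=4; cleared 0 line(s) (total 0); column heights now [6 6 6 5 5 6 6], max=6

Answer: .......
.......
.......
.......
.......
###..##
.#####.
.####..
..##...
..#....
.###...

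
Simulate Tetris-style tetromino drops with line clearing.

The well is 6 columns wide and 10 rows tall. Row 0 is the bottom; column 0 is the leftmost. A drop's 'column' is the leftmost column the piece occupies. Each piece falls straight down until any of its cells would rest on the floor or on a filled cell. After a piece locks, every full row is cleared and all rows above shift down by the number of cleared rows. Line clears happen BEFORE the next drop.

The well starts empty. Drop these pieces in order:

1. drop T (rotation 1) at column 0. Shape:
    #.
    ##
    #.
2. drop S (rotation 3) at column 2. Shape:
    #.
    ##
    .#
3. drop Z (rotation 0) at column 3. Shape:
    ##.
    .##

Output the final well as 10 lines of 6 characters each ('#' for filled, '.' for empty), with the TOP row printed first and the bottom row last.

Answer: ......
......
......
......
......
......
......
......
#.###.
#..#..

Derivation:
Drop 1: T rot1 at col 0 lands with bottom-row=0; cleared 0 line(s) (total 0); column heights now [3 2 0 0 0 0], max=3
Drop 2: S rot3 at col 2 lands with bottom-row=0; cleared 0 line(s) (total 0); column heights now [3 2 3 2 0 0], max=3
Drop 3: Z rot0 at col 3 lands with bottom-row=1; cleared 1 line(s) (total 1); column heights now [2 0 2 2 2 0], max=2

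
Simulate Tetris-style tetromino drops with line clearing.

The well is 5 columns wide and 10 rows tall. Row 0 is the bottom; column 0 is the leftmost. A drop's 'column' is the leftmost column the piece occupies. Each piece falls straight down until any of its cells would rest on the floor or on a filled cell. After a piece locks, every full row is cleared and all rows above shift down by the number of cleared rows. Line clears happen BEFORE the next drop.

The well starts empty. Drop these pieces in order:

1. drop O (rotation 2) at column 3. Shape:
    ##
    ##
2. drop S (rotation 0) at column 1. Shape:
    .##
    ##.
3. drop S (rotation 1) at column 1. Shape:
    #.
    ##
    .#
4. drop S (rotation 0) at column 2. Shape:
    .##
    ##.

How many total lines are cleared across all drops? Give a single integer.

Answer: 0

Derivation:
Drop 1: O rot2 at col 3 lands with bottom-row=0; cleared 0 line(s) (total 0); column heights now [0 0 0 2 2], max=2
Drop 2: S rot0 at col 1 lands with bottom-row=1; cleared 0 line(s) (total 0); column heights now [0 2 3 3 2], max=3
Drop 3: S rot1 at col 1 lands with bottom-row=3; cleared 0 line(s) (total 0); column heights now [0 6 5 3 2], max=6
Drop 4: S rot0 at col 2 lands with bottom-row=5; cleared 0 line(s) (total 0); column heights now [0 6 6 7 7], max=7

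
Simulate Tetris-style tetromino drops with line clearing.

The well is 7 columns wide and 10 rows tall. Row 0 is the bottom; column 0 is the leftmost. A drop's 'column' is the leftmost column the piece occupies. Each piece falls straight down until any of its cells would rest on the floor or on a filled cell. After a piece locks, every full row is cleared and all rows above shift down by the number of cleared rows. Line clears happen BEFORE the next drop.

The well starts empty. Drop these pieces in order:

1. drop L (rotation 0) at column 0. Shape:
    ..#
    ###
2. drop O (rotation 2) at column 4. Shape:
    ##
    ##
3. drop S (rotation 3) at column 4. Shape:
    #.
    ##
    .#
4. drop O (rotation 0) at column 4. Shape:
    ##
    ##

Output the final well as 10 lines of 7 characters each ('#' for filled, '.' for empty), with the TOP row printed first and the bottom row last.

Drop 1: L rot0 at col 0 lands with bottom-row=0; cleared 0 line(s) (total 0); column heights now [1 1 2 0 0 0 0], max=2
Drop 2: O rot2 at col 4 lands with bottom-row=0; cleared 0 line(s) (total 0); column heights now [1 1 2 0 2 2 0], max=2
Drop 3: S rot3 at col 4 lands with bottom-row=2; cleared 0 line(s) (total 0); column heights now [1 1 2 0 5 4 0], max=5
Drop 4: O rot0 at col 4 lands with bottom-row=5; cleared 0 line(s) (total 0); column heights now [1 1 2 0 7 7 0], max=7

Answer: .......
.......
.......
....##.
....##.
....#..
....##.
.....#.
..#.##.
###.##.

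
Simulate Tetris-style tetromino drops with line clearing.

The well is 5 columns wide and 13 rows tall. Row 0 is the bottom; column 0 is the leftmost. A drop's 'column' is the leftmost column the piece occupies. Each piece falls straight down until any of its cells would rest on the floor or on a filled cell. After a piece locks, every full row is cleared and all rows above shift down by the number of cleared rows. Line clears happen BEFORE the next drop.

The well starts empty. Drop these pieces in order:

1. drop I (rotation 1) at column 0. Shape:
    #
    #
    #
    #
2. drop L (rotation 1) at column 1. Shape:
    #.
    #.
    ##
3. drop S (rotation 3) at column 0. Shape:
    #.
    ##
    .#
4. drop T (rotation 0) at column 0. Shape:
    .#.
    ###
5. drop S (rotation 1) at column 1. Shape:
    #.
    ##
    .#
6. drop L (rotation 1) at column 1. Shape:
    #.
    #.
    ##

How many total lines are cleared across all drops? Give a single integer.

Answer: 0

Derivation:
Drop 1: I rot1 at col 0 lands with bottom-row=0; cleared 0 line(s) (total 0); column heights now [4 0 0 0 0], max=4
Drop 2: L rot1 at col 1 lands with bottom-row=0; cleared 0 line(s) (total 0); column heights now [4 3 1 0 0], max=4
Drop 3: S rot3 at col 0 lands with bottom-row=3; cleared 0 line(s) (total 0); column heights now [6 5 1 0 0], max=6
Drop 4: T rot0 at col 0 lands with bottom-row=6; cleared 0 line(s) (total 0); column heights now [7 8 7 0 0], max=8
Drop 5: S rot1 at col 1 lands with bottom-row=7; cleared 0 line(s) (total 0); column heights now [7 10 9 0 0], max=10
Drop 6: L rot1 at col 1 lands with bottom-row=10; cleared 0 line(s) (total 0); column heights now [7 13 11 0 0], max=13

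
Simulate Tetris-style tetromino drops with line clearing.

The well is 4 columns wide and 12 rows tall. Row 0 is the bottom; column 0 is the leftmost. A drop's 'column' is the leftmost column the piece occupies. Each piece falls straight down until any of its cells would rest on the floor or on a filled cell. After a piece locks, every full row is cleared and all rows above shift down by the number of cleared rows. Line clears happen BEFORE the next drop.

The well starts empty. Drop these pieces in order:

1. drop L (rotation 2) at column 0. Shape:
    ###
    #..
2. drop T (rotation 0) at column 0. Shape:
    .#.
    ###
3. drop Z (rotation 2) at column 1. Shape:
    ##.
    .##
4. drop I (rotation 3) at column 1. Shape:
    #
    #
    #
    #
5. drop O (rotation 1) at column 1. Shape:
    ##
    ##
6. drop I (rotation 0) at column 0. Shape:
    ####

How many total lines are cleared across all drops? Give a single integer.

Drop 1: L rot2 at col 0 lands with bottom-row=0; cleared 0 line(s) (total 0); column heights now [2 2 2 0], max=2
Drop 2: T rot0 at col 0 lands with bottom-row=2; cleared 0 line(s) (total 0); column heights now [3 4 3 0], max=4
Drop 3: Z rot2 at col 1 lands with bottom-row=3; cleared 0 line(s) (total 0); column heights now [3 5 5 4], max=5
Drop 4: I rot3 at col 1 lands with bottom-row=5; cleared 0 line(s) (total 0); column heights now [3 9 5 4], max=9
Drop 5: O rot1 at col 1 lands with bottom-row=9; cleared 0 line(s) (total 0); column heights now [3 11 11 4], max=11
Drop 6: I rot0 at col 0 lands with bottom-row=11; cleared 1 line(s) (total 1); column heights now [3 11 11 4], max=11

Answer: 1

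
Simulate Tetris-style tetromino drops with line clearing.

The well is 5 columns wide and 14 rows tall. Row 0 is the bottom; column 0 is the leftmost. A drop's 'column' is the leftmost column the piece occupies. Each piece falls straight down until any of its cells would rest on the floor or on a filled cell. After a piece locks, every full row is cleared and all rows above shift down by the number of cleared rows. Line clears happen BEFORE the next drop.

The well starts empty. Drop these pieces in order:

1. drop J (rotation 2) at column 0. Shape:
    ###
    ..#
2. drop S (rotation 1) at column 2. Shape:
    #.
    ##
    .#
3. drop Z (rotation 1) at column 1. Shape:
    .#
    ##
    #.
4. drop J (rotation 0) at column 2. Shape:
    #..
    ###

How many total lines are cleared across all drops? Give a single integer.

Drop 1: J rot2 at col 0 lands with bottom-row=0; cleared 0 line(s) (total 0); column heights now [2 2 2 0 0], max=2
Drop 2: S rot1 at col 2 lands with bottom-row=1; cleared 0 line(s) (total 0); column heights now [2 2 4 3 0], max=4
Drop 3: Z rot1 at col 1 lands with bottom-row=3; cleared 0 line(s) (total 0); column heights now [2 5 6 3 0], max=6
Drop 4: J rot0 at col 2 lands with bottom-row=6; cleared 0 line(s) (total 0); column heights now [2 5 8 7 7], max=8

Answer: 0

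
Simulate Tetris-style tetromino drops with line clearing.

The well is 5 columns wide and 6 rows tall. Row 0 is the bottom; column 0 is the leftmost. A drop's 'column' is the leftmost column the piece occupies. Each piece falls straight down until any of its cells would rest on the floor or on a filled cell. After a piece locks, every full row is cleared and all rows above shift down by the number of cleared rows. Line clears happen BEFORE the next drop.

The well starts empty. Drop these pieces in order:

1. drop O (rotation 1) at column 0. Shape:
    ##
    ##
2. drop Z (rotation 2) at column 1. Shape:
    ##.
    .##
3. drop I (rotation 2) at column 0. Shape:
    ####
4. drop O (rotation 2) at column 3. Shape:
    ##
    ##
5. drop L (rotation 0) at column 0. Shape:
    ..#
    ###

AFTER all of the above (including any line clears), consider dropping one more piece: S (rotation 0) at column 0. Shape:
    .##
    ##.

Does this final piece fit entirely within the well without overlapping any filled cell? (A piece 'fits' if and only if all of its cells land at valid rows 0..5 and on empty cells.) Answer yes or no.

Answer: yes

Derivation:
Drop 1: O rot1 at col 0 lands with bottom-row=0; cleared 0 line(s) (total 0); column heights now [2 2 0 0 0], max=2
Drop 2: Z rot2 at col 1 lands with bottom-row=1; cleared 0 line(s) (total 0); column heights now [2 3 3 2 0], max=3
Drop 3: I rot2 at col 0 lands with bottom-row=3; cleared 0 line(s) (total 0); column heights now [4 4 4 4 0], max=4
Drop 4: O rot2 at col 3 lands with bottom-row=4; cleared 0 line(s) (total 0); column heights now [4 4 4 6 6], max=6
Drop 5: L rot0 at col 0 lands with bottom-row=4; cleared 1 line(s) (total 1); column heights now [4 4 5 5 5], max=5
Test piece S rot0 at col 0 (width 3): heights before test = [4 4 5 5 5]; fits = True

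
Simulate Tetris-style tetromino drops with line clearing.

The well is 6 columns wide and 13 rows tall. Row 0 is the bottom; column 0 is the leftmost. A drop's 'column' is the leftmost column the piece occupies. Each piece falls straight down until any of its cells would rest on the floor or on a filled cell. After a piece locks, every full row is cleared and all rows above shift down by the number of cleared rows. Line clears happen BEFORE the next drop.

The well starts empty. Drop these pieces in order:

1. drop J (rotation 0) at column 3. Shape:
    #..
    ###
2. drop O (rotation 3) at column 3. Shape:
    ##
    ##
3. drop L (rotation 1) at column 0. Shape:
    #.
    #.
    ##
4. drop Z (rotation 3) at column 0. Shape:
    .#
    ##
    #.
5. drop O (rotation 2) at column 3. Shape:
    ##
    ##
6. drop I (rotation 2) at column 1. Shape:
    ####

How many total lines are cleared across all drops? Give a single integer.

Answer: 0

Derivation:
Drop 1: J rot0 at col 3 lands with bottom-row=0; cleared 0 line(s) (total 0); column heights now [0 0 0 2 1 1], max=2
Drop 2: O rot3 at col 3 lands with bottom-row=2; cleared 0 line(s) (total 0); column heights now [0 0 0 4 4 1], max=4
Drop 3: L rot1 at col 0 lands with bottom-row=0; cleared 0 line(s) (total 0); column heights now [3 1 0 4 4 1], max=4
Drop 4: Z rot3 at col 0 lands with bottom-row=3; cleared 0 line(s) (total 0); column heights now [5 6 0 4 4 1], max=6
Drop 5: O rot2 at col 3 lands with bottom-row=4; cleared 0 line(s) (total 0); column heights now [5 6 0 6 6 1], max=6
Drop 6: I rot2 at col 1 lands with bottom-row=6; cleared 0 line(s) (total 0); column heights now [5 7 7 7 7 1], max=7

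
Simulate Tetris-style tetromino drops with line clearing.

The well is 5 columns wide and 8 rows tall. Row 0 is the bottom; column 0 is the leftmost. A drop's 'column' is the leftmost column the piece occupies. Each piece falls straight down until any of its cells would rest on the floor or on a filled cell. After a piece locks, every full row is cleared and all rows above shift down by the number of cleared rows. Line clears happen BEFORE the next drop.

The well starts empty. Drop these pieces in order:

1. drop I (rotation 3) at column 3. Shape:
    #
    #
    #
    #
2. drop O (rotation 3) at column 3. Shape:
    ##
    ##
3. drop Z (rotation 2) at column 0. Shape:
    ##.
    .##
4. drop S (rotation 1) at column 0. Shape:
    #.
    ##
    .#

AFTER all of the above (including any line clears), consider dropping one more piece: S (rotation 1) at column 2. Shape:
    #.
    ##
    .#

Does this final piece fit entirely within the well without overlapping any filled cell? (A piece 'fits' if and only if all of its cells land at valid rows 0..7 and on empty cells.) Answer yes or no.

Answer: no

Derivation:
Drop 1: I rot3 at col 3 lands with bottom-row=0; cleared 0 line(s) (total 0); column heights now [0 0 0 4 0], max=4
Drop 2: O rot3 at col 3 lands with bottom-row=4; cleared 0 line(s) (total 0); column heights now [0 0 0 6 6], max=6
Drop 3: Z rot2 at col 0 lands with bottom-row=0; cleared 0 line(s) (total 0); column heights now [2 2 1 6 6], max=6
Drop 4: S rot1 at col 0 lands with bottom-row=2; cleared 0 line(s) (total 0); column heights now [5 4 1 6 6], max=6
Test piece S rot1 at col 2 (width 2): heights before test = [5 4 1 6 6]; fits = False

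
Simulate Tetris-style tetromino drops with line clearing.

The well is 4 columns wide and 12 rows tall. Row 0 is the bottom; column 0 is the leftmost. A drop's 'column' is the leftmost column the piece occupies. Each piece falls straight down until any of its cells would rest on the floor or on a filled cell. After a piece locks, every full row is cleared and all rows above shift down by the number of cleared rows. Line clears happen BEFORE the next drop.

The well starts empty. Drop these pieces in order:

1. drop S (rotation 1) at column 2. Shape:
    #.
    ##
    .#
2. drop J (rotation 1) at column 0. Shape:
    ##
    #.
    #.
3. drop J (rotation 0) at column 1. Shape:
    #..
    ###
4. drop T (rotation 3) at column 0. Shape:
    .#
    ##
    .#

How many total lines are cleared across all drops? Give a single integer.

Answer: 0

Derivation:
Drop 1: S rot1 at col 2 lands with bottom-row=0; cleared 0 line(s) (total 0); column heights now [0 0 3 2], max=3
Drop 2: J rot1 at col 0 lands with bottom-row=0; cleared 0 line(s) (total 0); column heights now [3 3 3 2], max=3
Drop 3: J rot0 at col 1 lands with bottom-row=3; cleared 0 line(s) (total 0); column heights now [3 5 4 4], max=5
Drop 4: T rot3 at col 0 lands with bottom-row=5; cleared 0 line(s) (total 0); column heights now [7 8 4 4], max=8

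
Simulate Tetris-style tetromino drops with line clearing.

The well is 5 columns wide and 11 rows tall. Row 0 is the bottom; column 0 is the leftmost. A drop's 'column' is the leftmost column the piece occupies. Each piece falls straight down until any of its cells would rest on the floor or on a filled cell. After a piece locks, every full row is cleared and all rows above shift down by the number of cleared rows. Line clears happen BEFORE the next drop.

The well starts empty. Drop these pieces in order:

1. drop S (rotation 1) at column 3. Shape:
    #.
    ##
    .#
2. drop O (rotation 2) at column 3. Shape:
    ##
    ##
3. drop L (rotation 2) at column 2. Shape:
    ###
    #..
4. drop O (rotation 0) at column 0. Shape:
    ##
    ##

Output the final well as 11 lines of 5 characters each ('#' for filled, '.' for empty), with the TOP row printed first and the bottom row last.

Drop 1: S rot1 at col 3 lands with bottom-row=0; cleared 0 line(s) (total 0); column heights now [0 0 0 3 2], max=3
Drop 2: O rot2 at col 3 lands with bottom-row=3; cleared 0 line(s) (total 0); column heights now [0 0 0 5 5], max=5
Drop 3: L rot2 at col 2 lands with bottom-row=4; cleared 0 line(s) (total 0); column heights now [0 0 6 6 6], max=6
Drop 4: O rot0 at col 0 lands with bottom-row=0; cleared 0 line(s) (total 0); column heights now [2 2 6 6 6], max=6

Answer: .....
.....
.....
.....
.....
..###
..###
...##
...#.
##.##
##..#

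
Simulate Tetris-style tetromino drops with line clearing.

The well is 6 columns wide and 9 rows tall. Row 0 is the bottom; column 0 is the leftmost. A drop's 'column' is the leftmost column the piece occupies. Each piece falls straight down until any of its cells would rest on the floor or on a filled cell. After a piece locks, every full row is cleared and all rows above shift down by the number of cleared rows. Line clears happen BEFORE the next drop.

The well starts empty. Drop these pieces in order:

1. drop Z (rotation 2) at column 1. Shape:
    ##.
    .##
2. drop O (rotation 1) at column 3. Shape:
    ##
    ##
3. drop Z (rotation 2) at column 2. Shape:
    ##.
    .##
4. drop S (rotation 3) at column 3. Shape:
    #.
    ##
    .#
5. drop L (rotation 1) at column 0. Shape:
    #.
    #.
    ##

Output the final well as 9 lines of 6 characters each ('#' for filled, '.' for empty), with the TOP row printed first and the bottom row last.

Drop 1: Z rot2 at col 1 lands with bottom-row=0; cleared 0 line(s) (total 0); column heights now [0 2 2 1 0 0], max=2
Drop 2: O rot1 at col 3 lands with bottom-row=1; cleared 0 line(s) (total 0); column heights now [0 2 2 3 3 0], max=3
Drop 3: Z rot2 at col 2 lands with bottom-row=3; cleared 0 line(s) (total 0); column heights now [0 2 5 5 4 0], max=5
Drop 4: S rot3 at col 3 lands with bottom-row=4; cleared 0 line(s) (total 0); column heights now [0 2 5 7 6 0], max=7
Drop 5: L rot1 at col 0 lands with bottom-row=2; cleared 0 line(s) (total 0); column heights now [5 3 5 7 6 0], max=7

Answer: ......
......
...#..
...##.
#.###.
#..##.
##.##.
.####.
..##..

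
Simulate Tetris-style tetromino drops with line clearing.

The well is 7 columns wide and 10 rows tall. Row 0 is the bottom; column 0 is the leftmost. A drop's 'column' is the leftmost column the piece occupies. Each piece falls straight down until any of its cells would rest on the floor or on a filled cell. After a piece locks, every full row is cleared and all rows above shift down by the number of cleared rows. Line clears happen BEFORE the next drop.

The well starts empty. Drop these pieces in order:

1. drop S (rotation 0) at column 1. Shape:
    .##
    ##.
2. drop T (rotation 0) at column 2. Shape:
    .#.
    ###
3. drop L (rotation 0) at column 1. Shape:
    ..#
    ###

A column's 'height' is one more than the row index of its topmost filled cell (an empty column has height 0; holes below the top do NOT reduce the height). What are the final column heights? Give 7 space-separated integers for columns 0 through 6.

Answer: 0 5 5 6 3 0 0

Derivation:
Drop 1: S rot0 at col 1 lands with bottom-row=0; cleared 0 line(s) (total 0); column heights now [0 1 2 2 0 0 0], max=2
Drop 2: T rot0 at col 2 lands with bottom-row=2; cleared 0 line(s) (total 0); column heights now [0 1 3 4 3 0 0], max=4
Drop 3: L rot0 at col 1 lands with bottom-row=4; cleared 0 line(s) (total 0); column heights now [0 5 5 6 3 0 0], max=6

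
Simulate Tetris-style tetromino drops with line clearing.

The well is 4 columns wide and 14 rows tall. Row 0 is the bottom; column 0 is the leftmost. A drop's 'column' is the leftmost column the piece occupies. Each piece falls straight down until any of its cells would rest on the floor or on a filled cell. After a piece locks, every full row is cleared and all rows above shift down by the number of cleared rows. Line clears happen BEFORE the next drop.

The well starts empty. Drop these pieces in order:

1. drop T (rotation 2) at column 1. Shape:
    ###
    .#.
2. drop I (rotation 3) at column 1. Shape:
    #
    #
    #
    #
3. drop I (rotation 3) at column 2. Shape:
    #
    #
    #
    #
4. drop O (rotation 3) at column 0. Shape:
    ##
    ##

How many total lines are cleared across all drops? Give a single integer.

Drop 1: T rot2 at col 1 lands with bottom-row=0; cleared 0 line(s) (total 0); column heights now [0 2 2 2], max=2
Drop 2: I rot3 at col 1 lands with bottom-row=2; cleared 0 line(s) (total 0); column heights now [0 6 2 2], max=6
Drop 3: I rot3 at col 2 lands with bottom-row=2; cleared 0 line(s) (total 0); column heights now [0 6 6 2], max=6
Drop 4: O rot3 at col 0 lands with bottom-row=6; cleared 0 line(s) (total 0); column heights now [8 8 6 2], max=8

Answer: 0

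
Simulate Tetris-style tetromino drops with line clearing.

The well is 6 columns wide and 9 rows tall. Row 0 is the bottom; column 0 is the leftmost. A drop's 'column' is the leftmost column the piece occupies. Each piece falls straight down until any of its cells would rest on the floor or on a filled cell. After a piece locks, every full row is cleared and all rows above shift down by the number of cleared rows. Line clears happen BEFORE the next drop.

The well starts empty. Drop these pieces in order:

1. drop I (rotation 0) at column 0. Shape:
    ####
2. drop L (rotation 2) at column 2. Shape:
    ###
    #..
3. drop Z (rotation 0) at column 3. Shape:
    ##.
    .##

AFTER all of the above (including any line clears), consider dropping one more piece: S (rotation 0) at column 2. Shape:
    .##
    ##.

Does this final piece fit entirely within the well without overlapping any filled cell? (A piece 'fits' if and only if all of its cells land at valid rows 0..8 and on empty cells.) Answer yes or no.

Answer: yes

Derivation:
Drop 1: I rot0 at col 0 lands with bottom-row=0; cleared 0 line(s) (total 0); column heights now [1 1 1 1 0 0], max=1
Drop 2: L rot2 at col 2 lands with bottom-row=1; cleared 0 line(s) (total 0); column heights now [1 1 3 3 3 0], max=3
Drop 3: Z rot0 at col 3 lands with bottom-row=3; cleared 0 line(s) (total 0); column heights now [1 1 3 5 5 4], max=5
Test piece S rot0 at col 2 (width 3): heights before test = [1 1 3 5 5 4]; fits = True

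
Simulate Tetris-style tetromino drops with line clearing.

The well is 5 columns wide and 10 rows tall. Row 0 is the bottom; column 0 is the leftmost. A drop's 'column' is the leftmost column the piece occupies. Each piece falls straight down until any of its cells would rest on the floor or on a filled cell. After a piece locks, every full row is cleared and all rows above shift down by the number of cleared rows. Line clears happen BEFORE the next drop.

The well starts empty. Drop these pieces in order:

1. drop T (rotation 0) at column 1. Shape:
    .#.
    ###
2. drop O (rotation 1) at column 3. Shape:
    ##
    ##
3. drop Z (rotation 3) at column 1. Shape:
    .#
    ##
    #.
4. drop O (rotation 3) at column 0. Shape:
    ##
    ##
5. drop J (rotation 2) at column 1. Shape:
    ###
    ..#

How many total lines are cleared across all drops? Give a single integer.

Drop 1: T rot0 at col 1 lands with bottom-row=0; cleared 0 line(s) (total 0); column heights now [0 1 2 1 0], max=2
Drop 2: O rot1 at col 3 lands with bottom-row=1; cleared 0 line(s) (total 0); column heights now [0 1 2 3 3], max=3
Drop 3: Z rot3 at col 1 lands with bottom-row=1; cleared 0 line(s) (total 0); column heights now [0 3 4 3 3], max=4
Drop 4: O rot3 at col 0 lands with bottom-row=3; cleared 0 line(s) (total 0); column heights now [5 5 4 3 3], max=5
Drop 5: J rot2 at col 1 lands with bottom-row=4; cleared 0 line(s) (total 0); column heights now [5 6 6 6 3], max=6

Answer: 0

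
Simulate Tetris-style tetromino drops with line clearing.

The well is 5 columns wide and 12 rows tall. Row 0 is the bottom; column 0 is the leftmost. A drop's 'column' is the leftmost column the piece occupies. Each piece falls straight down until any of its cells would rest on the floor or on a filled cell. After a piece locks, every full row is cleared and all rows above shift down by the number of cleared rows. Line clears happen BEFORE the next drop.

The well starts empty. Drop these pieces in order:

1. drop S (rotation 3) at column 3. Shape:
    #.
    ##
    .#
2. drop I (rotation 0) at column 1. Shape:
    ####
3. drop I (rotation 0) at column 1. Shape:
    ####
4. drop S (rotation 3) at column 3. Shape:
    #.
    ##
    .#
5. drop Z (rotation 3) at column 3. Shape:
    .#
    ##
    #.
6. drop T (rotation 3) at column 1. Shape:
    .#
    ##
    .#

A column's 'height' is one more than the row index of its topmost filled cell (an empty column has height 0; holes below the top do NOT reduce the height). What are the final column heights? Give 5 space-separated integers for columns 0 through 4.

Answer: 0 7 8 10 11

Derivation:
Drop 1: S rot3 at col 3 lands with bottom-row=0; cleared 0 line(s) (total 0); column heights now [0 0 0 3 2], max=3
Drop 2: I rot0 at col 1 lands with bottom-row=3; cleared 0 line(s) (total 0); column heights now [0 4 4 4 4], max=4
Drop 3: I rot0 at col 1 lands with bottom-row=4; cleared 0 line(s) (total 0); column heights now [0 5 5 5 5], max=5
Drop 4: S rot3 at col 3 lands with bottom-row=5; cleared 0 line(s) (total 0); column heights now [0 5 5 8 7], max=8
Drop 5: Z rot3 at col 3 lands with bottom-row=8; cleared 0 line(s) (total 0); column heights now [0 5 5 10 11], max=11
Drop 6: T rot3 at col 1 lands with bottom-row=5; cleared 0 line(s) (total 0); column heights now [0 7 8 10 11], max=11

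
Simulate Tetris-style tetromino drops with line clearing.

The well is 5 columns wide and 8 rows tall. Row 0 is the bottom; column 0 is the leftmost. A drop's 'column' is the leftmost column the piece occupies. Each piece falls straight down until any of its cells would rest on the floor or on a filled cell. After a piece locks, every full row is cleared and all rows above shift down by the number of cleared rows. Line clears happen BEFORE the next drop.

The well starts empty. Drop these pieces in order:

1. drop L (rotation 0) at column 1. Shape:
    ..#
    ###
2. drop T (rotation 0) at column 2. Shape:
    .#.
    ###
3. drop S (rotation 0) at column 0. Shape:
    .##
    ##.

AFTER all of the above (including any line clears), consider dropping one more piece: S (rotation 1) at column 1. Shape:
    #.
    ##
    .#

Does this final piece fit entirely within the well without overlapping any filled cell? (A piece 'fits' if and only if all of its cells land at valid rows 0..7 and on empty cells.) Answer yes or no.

Answer: yes

Derivation:
Drop 1: L rot0 at col 1 lands with bottom-row=0; cleared 0 line(s) (total 0); column heights now [0 1 1 2 0], max=2
Drop 2: T rot0 at col 2 lands with bottom-row=2; cleared 0 line(s) (total 0); column heights now [0 1 3 4 3], max=4
Drop 3: S rot0 at col 0 lands with bottom-row=2; cleared 1 line(s) (total 1); column heights now [0 3 3 3 0], max=3
Test piece S rot1 at col 1 (width 2): heights before test = [0 3 3 3 0]; fits = True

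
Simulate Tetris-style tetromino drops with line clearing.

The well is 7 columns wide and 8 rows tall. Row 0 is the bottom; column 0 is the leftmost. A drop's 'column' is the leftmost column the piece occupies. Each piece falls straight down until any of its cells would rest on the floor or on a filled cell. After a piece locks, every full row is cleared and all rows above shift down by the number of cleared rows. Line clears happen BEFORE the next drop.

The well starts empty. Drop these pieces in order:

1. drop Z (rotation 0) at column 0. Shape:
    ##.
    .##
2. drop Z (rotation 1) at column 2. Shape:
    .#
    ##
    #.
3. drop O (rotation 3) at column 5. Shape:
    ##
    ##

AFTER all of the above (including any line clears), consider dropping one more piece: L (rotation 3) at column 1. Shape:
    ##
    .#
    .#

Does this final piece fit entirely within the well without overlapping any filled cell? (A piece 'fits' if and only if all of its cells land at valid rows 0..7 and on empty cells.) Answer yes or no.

Drop 1: Z rot0 at col 0 lands with bottom-row=0; cleared 0 line(s) (total 0); column heights now [2 2 1 0 0 0 0], max=2
Drop 2: Z rot1 at col 2 lands with bottom-row=1; cleared 0 line(s) (total 0); column heights now [2 2 3 4 0 0 0], max=4
Drop 3: O rot3 at col 5 lands with bottom-row=0; cleared 0 line(s) (total 0); column heights now [2 2 3 4 0 2 2], max=4
Test piece L rot3 at col 1 (width 2): heights before test = [2 2 3 4 0 2 2]; fits = True

Answer: yes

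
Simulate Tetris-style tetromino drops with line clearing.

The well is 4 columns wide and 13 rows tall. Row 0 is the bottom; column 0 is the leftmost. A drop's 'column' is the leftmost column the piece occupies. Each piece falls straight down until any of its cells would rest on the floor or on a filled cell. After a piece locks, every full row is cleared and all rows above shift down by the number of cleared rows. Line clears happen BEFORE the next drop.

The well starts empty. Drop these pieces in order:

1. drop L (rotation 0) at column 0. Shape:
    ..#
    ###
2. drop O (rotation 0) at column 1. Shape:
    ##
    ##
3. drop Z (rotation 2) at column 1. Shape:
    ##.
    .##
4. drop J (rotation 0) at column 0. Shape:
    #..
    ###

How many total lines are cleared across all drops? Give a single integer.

Answer: 0

Derivation:
Drop 1: L rot0 at col 0 lands with bottom-row=0; cleared 0 line(s) (total 0); column heights now [1 1 2 0], max=2
Drop 2: O rot0 at col 1 lands with bottom-row=2; cleared 0 line(s) (total 0); column heights now [1 4 4 0], max=4
Drop 3: Z rot2 at col 1 lands with bottom-row=4; cleared 0 line(s) (total 0); column heights now [1 6 6 5], max=6
Drop 4: J rot0 at col 0 lands with bottom-row=6; cleared 0 line(s) (total 0); column heights now [8 7 7 5], max=8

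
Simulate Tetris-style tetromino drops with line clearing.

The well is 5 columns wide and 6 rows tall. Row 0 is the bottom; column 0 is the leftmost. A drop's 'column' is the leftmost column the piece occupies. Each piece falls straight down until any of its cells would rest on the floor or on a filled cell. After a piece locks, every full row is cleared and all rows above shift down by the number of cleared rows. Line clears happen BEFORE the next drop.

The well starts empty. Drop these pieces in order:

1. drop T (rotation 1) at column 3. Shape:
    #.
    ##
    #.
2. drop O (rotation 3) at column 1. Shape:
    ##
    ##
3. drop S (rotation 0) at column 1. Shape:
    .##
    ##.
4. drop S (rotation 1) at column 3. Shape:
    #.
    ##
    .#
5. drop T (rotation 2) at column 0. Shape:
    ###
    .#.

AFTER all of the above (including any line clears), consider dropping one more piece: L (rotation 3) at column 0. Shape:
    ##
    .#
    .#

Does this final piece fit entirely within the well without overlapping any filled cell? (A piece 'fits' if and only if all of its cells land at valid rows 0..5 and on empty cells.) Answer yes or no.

Answer: no

Derivation:
Drop 1: T rot1 at col 3 lands with bottom-row=0; cleared 0 line(s) (total 0); column heights now [0 0 0 3 2], max=3
Drop 2: O rot3 at col 1 lands with bottom-row=0; cleared 0 line(s) (total 0); column heights now [0 2 2 3 2], max=3
Drop 3: S rot0 at col 1 lands with bottom-row=2; cleared 0 line(s) (total 0); column heights now [0 3 4 4 2], max=4
Drop 4: S rot1 at col 3 lands with bottom-row=3; cleared 0 line(s) (total 0); column heights now [0 3 4 6 5], max=6
Drop 5: T rot2 at col 0 lands with bottom-row=3; cleared 1 line(s) (total 1); column heights now [0 4 4 5 4], max=5
Test piece L rot3 at col 0 (width 2): heights before test = [0 4 4 5 4]; fits = False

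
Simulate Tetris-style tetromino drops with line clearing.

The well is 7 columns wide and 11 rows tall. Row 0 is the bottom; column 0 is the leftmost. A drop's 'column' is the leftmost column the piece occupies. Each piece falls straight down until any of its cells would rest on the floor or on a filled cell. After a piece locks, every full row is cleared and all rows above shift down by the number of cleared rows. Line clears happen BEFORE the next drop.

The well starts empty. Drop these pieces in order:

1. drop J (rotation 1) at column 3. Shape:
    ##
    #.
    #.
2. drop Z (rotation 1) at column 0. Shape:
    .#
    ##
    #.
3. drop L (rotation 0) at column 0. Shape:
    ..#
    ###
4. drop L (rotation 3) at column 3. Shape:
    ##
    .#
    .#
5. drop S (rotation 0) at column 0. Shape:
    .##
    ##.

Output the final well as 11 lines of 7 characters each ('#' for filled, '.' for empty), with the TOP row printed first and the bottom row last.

Drop 1: J rot1 at col 3 lands with bottom-row=0; cleared 0 line(s) (total 0); column heights now [0 0 0 3 3 0 0], max=3
Drop 2: Z rot1 at col 0 lands with bottom-row=0; cleared 0 line(s) (total 0); column heights now [2 3 0 3 3 0 0], max=3
Drop 3: L rot0 at col 0 lands with bottom-row=3; cleared 0 line(s) (total 0); column heights now [4 4 5 3 3 0 0], max=5
Drop 4: L rot3 at col 3 lands with bottom-row=3; cleared 0 line(s) (total 0); column heights now [4 4 5 6 6 0 0], max=6
Drop 5: S rot0 at col 0 lands with bottom-row=4; cleared 0 line(s) (total 0); column heights now [5 6 6 6 6 0 0], max=6

Answer: .......
.......
.......
.......
.......
.####..
###.#..
###.#..
.#.##..
##.#...
#..#...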